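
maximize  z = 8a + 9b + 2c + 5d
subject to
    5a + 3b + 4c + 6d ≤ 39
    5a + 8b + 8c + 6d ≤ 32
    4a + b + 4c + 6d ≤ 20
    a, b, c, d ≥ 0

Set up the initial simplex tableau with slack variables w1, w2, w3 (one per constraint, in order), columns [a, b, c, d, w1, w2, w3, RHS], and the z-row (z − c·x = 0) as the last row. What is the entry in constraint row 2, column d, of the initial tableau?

6

Constraint 2 has coefficient 6 on d.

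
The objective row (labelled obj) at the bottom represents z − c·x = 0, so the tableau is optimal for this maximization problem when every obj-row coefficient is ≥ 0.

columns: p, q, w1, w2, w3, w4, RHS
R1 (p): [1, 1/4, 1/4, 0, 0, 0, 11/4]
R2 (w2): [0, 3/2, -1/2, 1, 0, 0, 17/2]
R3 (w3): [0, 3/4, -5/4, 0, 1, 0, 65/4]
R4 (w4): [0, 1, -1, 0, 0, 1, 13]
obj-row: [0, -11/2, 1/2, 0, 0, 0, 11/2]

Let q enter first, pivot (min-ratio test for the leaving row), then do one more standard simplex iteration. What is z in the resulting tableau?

42

Ratio test on column q — row 1: (11/4)/(1/4) = 11; row 2: (17/2)/(3/2) = 17/3; row 3: (65/4)/(3/4) = 65/3; row 4: 13/1 = 13. Minimum is 17/3 at row 2 (w2 leaves); pivot element 3/2.
Pivot on row 2; the obj-row RHS becomes 11/2 − (-11/2)·(17/3) = 110/3.
Next entering variable (most negative obj-row entry -4/3): w1.
Ratio test on column w1 — row 1: (4/3)/(1/3) = 4; row 2: entry -1/3 ≤ 0; row 3: entry -1 ≤ 0; row 4: entry -2/3 ≤ 0. Minimum is 4 at row 1 (p leaves); pivot element 1/3.
After the second pivot the obj-row RHS is 110/3 − (-4/3)·4 = 42.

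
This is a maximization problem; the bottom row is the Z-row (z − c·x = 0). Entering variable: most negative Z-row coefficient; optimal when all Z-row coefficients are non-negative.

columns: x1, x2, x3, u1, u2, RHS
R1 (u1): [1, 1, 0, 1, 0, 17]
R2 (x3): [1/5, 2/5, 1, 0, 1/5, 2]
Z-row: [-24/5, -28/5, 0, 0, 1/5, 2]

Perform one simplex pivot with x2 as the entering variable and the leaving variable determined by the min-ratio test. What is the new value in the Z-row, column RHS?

30

Ratio test on column x2 — row 1: 17/1 = 17; row 2: 2/(2/5) = 5. Minimum is 5 at row 2 (x3 leaves); pivot element 2/5.
Divide row 2 by 2/5; eliminate column x2 from the other rows.
Z-row update in column RHS: 2 − (-28/5)·5 = 30.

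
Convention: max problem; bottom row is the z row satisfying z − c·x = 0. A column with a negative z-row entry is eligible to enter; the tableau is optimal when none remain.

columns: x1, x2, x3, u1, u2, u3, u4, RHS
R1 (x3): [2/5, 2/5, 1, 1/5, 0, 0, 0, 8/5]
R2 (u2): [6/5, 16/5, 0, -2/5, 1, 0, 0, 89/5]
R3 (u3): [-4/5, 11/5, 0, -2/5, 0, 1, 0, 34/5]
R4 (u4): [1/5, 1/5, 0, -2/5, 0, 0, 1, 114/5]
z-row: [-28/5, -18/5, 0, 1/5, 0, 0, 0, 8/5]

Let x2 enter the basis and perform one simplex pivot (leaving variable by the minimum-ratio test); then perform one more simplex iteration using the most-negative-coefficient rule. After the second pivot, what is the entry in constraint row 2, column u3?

-2/3

Ratio test on column x2 — row 1: (8/5)/(2/5) = 4; row 2: (89/5)/(16/5) = 89/16; row 3: (34/5)/(11/5) = 34/11; row 4: (114/5)/(1/5) = 114. Minimum is 34/11 at row 3 (u3 leaves); pivot element 11/5.
Divide row 3 by 11/5; eliminate column x2 from the other rows.
Second iteration: most negative z-row entry is -76/11 in column x1, so x1 enters.
Ratio test on column x1 — row 1: (4/11)/(6/11) = 2/3; row 2: (87/11)/(26/11) = 87/26; row 3: entry -4/11 ≤ 0; row 4: (244/11)/(3/11) = 244/3. Minimum is 2/3 at row 1 (x3 leaves); pivot element 6/11.
Divide row 1 by 6/11; eliminate column x1 from the other rows.
After both pivots, the entry at constraint row 2, column u3 is -2/3.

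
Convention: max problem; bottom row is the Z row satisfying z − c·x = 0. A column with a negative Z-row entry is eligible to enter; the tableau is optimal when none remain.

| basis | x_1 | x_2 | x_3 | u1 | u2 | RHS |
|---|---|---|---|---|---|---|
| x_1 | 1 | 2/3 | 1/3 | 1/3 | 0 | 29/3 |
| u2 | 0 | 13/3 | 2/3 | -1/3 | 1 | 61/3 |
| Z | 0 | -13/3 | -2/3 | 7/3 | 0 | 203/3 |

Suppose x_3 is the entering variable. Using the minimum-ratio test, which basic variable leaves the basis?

Column x_3 entries and ratios — x_1: (29/3)/(1/3) = 29; u2: (61/3)/(2/3) = 61/2.
Smallest ratio is 29 in the row of x_1, so x_1 leaves.

x_1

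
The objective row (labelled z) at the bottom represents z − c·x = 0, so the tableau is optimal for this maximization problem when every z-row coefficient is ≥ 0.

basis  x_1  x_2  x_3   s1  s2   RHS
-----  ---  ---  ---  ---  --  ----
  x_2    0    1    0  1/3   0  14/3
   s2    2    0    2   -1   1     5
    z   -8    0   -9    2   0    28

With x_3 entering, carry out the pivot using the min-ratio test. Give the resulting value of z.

Ratio test on column x_3 — row 1: entry 0 ≤ 0; row 2: 5/2 = 5/2. Minimum is 5/2 at row 2 (s2 leaves); pivot element 2.
Pivot on row 2; the z-row RHS becomes 28 − (-9)·(5/2) = 101/2.

101/2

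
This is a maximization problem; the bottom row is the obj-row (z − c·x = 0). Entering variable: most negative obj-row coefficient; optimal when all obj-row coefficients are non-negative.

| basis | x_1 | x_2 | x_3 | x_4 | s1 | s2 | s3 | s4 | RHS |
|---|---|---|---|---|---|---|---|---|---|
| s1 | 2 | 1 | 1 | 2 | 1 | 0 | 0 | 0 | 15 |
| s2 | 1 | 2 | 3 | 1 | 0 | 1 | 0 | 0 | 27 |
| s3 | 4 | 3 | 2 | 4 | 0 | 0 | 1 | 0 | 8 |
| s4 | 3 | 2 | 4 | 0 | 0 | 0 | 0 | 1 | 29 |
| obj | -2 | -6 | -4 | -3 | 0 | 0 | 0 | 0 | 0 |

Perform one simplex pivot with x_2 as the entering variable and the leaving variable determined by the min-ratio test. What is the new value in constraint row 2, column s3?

-2/3

Ratio test on column x_2 — row 1: 15/1 = 15; row 2: 27/2 = 27/2; row 3: 8/3 = 8/3; row 4: 29/2 = 29/2. Minimum is 8/3 at row 3 (s3 leaves); pivot element 3.
Divide row 3 by 3; eliminate column x_2 from the other rows.
Row 2 update in column s3: 0 − 2·(1/3) = -2/3.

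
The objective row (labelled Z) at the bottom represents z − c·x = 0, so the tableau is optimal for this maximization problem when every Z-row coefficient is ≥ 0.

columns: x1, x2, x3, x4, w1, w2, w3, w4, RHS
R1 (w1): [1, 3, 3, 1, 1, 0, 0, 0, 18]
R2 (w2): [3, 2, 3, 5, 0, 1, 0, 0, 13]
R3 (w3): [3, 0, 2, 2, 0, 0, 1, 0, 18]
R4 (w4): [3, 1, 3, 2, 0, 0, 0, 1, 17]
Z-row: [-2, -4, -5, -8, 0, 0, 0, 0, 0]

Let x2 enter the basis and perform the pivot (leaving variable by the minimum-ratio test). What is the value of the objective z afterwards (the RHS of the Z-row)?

24

Ratio test on column x2 — row 1: 18/3 = 6; row 2: 13/2 = 13/2; row 3: entry 0 ≤ 0; row 4: 17/1 = 17. Minimum is 6 at row 1 (w1 leaves); pivot element 3.
Pivot on row 1; the Z-row RHS becomes 0 − (-4)·6 = 24.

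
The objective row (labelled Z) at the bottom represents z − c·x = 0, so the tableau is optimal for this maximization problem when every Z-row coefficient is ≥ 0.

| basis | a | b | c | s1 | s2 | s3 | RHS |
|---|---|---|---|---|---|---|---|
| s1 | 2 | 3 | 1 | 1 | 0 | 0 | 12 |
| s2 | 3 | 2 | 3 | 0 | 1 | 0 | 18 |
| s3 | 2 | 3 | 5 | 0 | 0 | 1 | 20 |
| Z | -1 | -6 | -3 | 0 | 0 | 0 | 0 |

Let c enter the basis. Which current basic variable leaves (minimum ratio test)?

Column c entries and ratios — s1: 12/1 = 12; s2: 18/3 = 6; s3: 20/5 = 4.
Smallest ratio is 4 in the row of s3, so s3 leaves.

s3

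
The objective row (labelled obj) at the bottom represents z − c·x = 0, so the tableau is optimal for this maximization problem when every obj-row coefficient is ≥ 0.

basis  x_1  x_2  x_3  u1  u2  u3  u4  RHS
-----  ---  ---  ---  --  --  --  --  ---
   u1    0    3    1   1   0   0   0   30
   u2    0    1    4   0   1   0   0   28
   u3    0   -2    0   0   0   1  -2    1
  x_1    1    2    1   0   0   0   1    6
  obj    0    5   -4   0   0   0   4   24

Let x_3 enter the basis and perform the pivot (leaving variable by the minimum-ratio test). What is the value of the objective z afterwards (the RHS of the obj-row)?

Ratio test on column x_3 — row 1: 30/1 = 30; row 2: 28/4 = 7; row 3: entry 0 ≤ 0; row 4: 6/1 = 6. Minimum is 6 at row 4 (x_1 leaves); pivot element 1.
Pivot on row 4; the obj-row RHS becomes 24 − (-4)·6 = 48.

48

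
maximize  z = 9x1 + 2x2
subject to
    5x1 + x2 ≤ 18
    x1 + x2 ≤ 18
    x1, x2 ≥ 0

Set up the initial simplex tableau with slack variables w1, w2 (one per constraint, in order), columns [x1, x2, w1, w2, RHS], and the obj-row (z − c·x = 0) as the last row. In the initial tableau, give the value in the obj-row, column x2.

The obj-row carries the negated objective coefficients: the x2 entry is -2.

-2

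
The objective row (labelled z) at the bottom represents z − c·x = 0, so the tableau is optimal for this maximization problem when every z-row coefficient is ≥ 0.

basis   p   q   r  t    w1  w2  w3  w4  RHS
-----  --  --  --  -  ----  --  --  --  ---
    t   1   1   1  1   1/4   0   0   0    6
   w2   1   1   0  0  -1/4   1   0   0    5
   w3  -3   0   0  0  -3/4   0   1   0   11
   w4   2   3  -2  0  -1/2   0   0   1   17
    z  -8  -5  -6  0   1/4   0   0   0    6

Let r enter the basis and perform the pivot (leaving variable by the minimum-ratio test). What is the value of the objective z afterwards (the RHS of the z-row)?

42

Ratio test on column r — row 1: 6/1 = 6; row 2: entry 0 ≤ 0; row 3: entry 0 ≤ 0; row 4: entry -2 ≤ 0. Minimum is 6 at row 1 (t leaves); pivot element 1.
Pivot on row 1; the z-row RHS becomes 6 − (-6)·6 = 42.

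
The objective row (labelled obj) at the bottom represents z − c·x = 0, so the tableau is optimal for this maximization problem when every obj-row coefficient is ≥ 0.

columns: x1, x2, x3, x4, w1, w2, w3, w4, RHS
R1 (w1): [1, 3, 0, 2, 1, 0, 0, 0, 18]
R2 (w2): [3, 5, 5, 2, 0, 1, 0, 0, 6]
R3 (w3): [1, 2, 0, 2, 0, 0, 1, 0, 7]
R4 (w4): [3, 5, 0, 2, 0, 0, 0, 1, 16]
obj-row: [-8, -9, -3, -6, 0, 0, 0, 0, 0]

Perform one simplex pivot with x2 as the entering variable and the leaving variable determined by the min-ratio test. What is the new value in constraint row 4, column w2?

Ratio test on column x2 — row 1: 18/3 = 6; row 2: 6/5 = 6/5; row 3: 7/2 = 7/2; row 4: 16/5 = 16/5. Minimum is 6/5 at row 2 (w2 leaves); pivot element 5.
Divide row 2 by 5; eliminate column x2 from the other rows.
Row 4 update in column w2: 0 − 5·(1/5) = -1.

-1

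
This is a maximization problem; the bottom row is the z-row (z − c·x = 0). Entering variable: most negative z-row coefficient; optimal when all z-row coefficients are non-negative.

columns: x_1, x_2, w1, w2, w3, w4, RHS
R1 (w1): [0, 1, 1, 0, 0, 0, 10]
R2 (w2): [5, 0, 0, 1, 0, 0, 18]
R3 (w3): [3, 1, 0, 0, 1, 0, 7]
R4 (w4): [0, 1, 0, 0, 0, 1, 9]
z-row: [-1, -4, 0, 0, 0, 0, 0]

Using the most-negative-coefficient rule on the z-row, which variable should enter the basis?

Negative z-row entries: x_1: -1, x_2: -4.
The most negative is -4 in column x_2, so x_2 enters.

x_2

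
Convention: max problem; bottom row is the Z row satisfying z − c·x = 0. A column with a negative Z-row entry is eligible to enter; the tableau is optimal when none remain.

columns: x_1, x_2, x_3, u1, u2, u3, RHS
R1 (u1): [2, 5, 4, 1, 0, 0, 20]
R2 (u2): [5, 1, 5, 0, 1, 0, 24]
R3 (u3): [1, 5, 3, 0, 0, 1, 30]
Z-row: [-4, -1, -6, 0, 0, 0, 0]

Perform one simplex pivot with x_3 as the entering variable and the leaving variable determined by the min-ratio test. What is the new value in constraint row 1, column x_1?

-2

Ratio test on column x_3 — row 1: 20/4 = 5; row 2: 24/5 = 24/5; row 3: 30/3 = 10. Minimum is 24/5 at row 2 (u2 leaves); pivot element 5.
Divide row 2 by 5; eliminate column x_3 from the other rows.
Row 1 update in column x_1: 2 − 4·1 = -2.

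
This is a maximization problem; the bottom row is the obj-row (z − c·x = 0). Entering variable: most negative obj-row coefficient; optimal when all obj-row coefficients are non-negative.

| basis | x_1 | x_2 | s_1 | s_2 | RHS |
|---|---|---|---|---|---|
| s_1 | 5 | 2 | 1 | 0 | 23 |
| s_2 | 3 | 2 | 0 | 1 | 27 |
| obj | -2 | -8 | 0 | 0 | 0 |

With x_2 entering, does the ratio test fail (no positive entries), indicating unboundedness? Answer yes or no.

no

Column x_2 has positive entries in row(s) 1, 2, so the ratio test bounds it — not unbounded.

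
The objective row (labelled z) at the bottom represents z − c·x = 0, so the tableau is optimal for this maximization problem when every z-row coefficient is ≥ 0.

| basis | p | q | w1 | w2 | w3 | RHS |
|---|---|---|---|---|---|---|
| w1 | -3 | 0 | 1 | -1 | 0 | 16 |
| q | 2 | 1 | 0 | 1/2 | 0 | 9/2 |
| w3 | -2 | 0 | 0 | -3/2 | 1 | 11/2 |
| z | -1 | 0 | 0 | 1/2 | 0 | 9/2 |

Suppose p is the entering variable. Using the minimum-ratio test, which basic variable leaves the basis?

Column p entries and ratios — w1: -3 ≤ 0, skip; q: (9/2)/2 = 9/4; w3: -2 ≤ 0, skip.
Smallest ratio is 9/4 in the row of q, so q leaves.

q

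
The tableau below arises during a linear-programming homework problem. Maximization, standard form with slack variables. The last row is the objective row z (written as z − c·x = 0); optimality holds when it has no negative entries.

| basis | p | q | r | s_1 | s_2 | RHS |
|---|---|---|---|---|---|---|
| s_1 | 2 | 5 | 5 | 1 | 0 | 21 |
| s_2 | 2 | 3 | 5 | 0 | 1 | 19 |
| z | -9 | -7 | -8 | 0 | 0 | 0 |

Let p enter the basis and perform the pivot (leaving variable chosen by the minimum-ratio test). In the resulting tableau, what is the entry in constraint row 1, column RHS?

2

Ratio test on column p — row 1: 21/2 = 21/2; row 2: 19/2 = 19/2. Minimum is 19/2 at row 2 (s_2 leaves); pivot element 2.
Divide row 2 by 2; eliminate column p from the other rows.
Row 1 update in column RHS: 21 − 2·(19/2) = 2.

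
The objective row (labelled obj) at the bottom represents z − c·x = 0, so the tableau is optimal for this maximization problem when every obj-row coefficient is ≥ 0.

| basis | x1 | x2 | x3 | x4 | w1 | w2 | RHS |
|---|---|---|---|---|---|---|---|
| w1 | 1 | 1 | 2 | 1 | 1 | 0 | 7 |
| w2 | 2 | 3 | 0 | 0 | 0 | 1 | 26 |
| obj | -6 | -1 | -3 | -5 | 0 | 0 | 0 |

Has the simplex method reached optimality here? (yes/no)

The obj-row has a negative entry -6 in column x1, so it is not optimal.

no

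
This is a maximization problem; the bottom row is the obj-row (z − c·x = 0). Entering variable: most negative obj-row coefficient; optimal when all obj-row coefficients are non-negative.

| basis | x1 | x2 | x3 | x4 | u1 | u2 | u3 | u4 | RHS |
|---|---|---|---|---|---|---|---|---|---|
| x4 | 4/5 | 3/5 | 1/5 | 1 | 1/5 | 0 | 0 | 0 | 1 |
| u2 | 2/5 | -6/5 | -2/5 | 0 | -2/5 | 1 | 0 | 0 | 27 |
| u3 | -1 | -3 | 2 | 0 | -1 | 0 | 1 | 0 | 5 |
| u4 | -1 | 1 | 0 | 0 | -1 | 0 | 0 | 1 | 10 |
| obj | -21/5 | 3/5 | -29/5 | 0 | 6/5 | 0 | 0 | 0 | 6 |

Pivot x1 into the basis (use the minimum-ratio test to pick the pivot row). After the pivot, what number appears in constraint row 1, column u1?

Ratio test on column x1 — row 1: 1/(4/5) = 5/4; row 2: 27/(2/5) = 135/2; row 3: entry -1 ≤ 0; row 4: entry -1 ≤ 0. Minimum is 5/4 at row 1 (x4 leaves); pivot element 4/5.
Divide row 1 by 4/5; eliminate column x1 from the other rows.
In the new row 1, the u1 entry is the old entry divided by the pivot: (1/5)/(4/5) = 1/4.

1/4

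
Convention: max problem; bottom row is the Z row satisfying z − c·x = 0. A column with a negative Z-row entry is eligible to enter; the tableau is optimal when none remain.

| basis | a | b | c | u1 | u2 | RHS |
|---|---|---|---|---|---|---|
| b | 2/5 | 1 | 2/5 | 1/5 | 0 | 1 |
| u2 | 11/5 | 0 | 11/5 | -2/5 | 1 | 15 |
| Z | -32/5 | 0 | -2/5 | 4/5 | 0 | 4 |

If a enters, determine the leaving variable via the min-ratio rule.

b

Column a entries and ratios — b: 1/(2/5) = 5/2; u2: 15/(11/5) = 75/11.
Smallest ratio is 5/2 in the row of b, so b leaves.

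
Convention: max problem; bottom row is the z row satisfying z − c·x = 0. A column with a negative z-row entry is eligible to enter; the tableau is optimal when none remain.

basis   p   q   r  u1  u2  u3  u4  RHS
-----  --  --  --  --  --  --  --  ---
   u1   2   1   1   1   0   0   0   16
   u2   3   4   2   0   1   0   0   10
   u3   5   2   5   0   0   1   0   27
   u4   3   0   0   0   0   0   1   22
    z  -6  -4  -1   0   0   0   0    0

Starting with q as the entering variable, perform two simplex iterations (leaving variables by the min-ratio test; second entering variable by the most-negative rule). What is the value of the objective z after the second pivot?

Ratio test on column q — row 1: 16/1 = 16; row 2: 10/4 = 5/2; row 3: 27/2 = 27/2; row 4: entry 0 ≤ 0. Minimum is 5/2 at row 2 (u2 leaves); pivot element 4.
Pivot on row 2; the z-row RHS becomes 0 − (-4)·(5/2) = 10.
Next entering variable (most negative z-row entry -3): p.
Ratio test on column p — row 1: (27/2)/(5/4) = 54/5; row 2: (5/2)/(3/4) = 10/3; row 3: 22/(7/2) = 44/7; row 4: 22/3 = 22/3. Minimum is 10/3 at row 2 (q leaves); pivot element 3/4.
After the second pivot the z-row RHS is 10 − (-3)·(10/3) = 20.

20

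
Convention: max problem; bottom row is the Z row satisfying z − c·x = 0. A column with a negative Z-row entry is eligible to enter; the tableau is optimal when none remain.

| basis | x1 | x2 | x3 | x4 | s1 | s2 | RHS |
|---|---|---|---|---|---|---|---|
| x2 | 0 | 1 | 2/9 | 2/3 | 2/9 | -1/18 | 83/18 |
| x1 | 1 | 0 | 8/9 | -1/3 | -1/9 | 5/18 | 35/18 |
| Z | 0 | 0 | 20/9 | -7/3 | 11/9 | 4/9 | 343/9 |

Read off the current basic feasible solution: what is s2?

0

s2 is not in the basis, so in the current basic feasible solution s2 = 0.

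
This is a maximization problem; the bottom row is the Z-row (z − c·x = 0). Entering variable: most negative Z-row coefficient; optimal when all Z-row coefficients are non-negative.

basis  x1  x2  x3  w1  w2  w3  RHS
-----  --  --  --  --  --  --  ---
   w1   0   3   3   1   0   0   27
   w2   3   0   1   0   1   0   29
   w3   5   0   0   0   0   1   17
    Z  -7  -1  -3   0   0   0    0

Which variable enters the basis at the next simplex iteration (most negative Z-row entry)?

Negative Z-row entries: x1: -7, x2: -1, x3: -3.
The most negative is -7 in column x1, so x1 enters.

x1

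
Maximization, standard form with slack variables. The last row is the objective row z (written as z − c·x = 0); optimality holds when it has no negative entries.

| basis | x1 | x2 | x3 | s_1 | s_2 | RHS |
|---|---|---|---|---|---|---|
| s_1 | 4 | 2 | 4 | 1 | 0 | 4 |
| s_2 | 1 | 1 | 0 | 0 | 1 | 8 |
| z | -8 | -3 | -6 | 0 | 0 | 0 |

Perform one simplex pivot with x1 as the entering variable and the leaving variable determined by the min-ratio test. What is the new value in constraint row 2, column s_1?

-1/4

Ratio test on column x1 — row 1: 4/4 = 1; row 2: 8/1 = 8. Minimum is 1 at row 1 (s_1 leaves); pivot element 4.
Divide row 1 by 4; eliminate column x1 from the other rows.
Row 2 update in column s_1: 0 − 1·(1/4) = -1/4.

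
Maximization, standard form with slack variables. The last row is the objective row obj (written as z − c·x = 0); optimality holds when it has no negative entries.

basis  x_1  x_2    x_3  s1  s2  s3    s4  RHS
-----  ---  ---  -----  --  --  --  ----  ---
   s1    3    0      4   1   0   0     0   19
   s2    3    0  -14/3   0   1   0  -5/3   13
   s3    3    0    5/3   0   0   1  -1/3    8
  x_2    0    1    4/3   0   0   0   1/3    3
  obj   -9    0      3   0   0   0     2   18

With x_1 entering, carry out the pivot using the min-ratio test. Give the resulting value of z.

42

Ratio test on column x_1 — row 1: 19/3 = 19/3; row 2: 13/3 = 13/3; row 3: 8/3 = 8/3; row 4: entry 0 ≤ 0. Minimum is 8/3 at row 3 (s3 leaves); pivot element 3.
Pivot on row 3; the obj-row RHS becomes 18 − (-9)·(8/3) = 42.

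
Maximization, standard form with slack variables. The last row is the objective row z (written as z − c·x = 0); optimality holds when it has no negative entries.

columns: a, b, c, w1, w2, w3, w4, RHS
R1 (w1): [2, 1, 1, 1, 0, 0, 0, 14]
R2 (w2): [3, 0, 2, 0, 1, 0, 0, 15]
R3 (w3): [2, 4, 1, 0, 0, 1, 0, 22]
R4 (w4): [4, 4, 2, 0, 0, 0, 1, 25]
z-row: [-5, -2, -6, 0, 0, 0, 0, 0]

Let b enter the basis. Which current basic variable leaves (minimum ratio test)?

w3

Column b entries and ratios — w1: 14/1 = 14; w2: 0 ≤ 0, skip; w3: 22/4 = 11/2; w4: 25/4 = 25/4.
Smallest ratio is 11/2 in the row of w3, so w3 leaves.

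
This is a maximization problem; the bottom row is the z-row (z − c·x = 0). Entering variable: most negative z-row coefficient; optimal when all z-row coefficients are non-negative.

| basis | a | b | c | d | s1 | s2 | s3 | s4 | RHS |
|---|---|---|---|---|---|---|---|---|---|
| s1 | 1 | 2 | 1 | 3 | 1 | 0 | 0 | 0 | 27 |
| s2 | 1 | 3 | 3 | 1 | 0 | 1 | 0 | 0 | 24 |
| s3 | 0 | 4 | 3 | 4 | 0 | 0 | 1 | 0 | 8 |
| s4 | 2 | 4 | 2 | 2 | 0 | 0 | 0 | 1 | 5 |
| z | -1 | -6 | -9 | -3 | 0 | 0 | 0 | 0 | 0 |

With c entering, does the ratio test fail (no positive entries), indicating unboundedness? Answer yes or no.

Column c has positive entries in row(s) 1, 2, 3, 4, so the ratio test bounds it — not unbounded.

no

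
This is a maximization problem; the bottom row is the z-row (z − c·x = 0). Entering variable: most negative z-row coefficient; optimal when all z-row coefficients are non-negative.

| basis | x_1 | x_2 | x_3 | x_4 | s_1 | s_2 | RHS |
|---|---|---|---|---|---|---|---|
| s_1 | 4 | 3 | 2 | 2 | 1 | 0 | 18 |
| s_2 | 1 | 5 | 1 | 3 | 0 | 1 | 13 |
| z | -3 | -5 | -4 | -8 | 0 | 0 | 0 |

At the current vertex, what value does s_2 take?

13

s_2 is basic (row 2); its value is the RHS of that row, 13.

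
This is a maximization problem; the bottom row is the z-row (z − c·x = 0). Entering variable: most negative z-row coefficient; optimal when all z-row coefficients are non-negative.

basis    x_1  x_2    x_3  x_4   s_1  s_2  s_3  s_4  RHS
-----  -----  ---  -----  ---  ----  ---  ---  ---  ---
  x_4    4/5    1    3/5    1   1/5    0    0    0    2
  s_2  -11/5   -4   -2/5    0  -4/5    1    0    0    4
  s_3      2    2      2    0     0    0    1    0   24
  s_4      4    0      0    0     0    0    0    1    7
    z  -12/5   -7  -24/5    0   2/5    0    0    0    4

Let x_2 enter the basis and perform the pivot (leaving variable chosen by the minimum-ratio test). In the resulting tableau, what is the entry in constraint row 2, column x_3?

2

Ratio test on column x_2 — row 1: 2/1 = 2; row 2: entry -4 ≤ 0; row 3: 24/2 = 12; row 4: entry 0 ≤ 0. Minimum is 2 at row 1 (x_4 leaves); pivot element 1.
Divide row 1 by 1; eliminate column x_2 from the other rows.
Row 2 update in column x_3: -2/5 − (-4)·(3/5) = 2.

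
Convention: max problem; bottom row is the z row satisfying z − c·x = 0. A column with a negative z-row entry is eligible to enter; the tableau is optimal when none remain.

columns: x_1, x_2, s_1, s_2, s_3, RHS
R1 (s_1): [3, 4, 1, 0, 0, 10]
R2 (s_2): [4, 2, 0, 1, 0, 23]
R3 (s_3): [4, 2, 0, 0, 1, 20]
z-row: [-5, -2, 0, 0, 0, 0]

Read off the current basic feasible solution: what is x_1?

x_1 is not in the basis, so in the current basic feasible solution x_1 = 0.

0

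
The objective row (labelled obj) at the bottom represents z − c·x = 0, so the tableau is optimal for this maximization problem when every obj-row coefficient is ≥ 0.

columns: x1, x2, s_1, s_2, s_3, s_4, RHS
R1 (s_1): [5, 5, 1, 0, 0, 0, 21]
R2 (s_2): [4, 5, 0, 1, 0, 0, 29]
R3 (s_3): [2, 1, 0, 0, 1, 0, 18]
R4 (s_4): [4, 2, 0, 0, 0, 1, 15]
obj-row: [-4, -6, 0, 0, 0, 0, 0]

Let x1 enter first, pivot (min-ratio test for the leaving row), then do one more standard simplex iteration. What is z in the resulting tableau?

Ratio test on column x1 — row 1: 21/5 = 21/5; row 2: 29/4 = 29/4; row 3: 18/2 = 9; row 4: 15/4 = 15/4. Minimum is 15/4 at row 4 (s_4 leaves); pivot element 4.
Pivot on row 4; the obj-row RHS becomes 0 − (-4)·(15/4) = 15.
Next entering variable (most negative obj-row entry -4): x2.
Ratio test on column x2 — row 1: (9/4)/(5/2) = 9/10; row 2: 14/3 = 14/3; row 3: entry 0 ≤ 0; row 4: (15/4)/(1/2) = 15/2. Minimum is 9/10 at row 1 (s_1 leaves); pivot element 5/2.
After the second pivot the obj-row RHS is 15 − (-4)·(9/10) = 93/5.

93/5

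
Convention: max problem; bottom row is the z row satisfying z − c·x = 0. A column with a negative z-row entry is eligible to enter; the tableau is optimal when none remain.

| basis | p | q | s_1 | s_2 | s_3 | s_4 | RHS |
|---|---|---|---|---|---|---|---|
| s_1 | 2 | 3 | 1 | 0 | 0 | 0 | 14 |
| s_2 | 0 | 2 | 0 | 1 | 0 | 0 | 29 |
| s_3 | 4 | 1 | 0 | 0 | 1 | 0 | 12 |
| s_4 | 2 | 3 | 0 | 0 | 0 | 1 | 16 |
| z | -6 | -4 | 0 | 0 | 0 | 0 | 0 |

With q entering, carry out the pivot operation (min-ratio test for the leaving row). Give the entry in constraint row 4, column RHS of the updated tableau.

2

Ratio test on column q — row 1: 14/3 = 14/3; row 2: 29/2 = 29/2; row 3: 12/1 = 12; row 4: 16/3 = 16/3. Minimum is 14/3 at row 1 (s_1 leaves); pivot element 3.
Divide row 1 by 3; eliminate column q from the other rows.
Row 4 update in column RHS: 16 − 3·(14/3) = 2.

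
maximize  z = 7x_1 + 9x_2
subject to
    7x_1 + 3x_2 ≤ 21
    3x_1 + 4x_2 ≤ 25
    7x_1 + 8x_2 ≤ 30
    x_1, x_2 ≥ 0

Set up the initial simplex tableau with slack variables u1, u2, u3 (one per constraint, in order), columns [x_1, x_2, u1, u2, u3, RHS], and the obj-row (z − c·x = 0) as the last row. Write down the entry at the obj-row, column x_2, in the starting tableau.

The obj-row carries the negated objective coefficients: the x_2 entry is -9.

-9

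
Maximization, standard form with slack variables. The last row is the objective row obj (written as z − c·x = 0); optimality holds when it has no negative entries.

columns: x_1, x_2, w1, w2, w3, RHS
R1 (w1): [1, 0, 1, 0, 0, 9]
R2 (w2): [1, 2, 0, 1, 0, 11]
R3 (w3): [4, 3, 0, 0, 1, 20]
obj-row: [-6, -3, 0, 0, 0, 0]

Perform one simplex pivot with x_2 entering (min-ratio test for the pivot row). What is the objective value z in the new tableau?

33/2

Ratio test on column x_2 — row 1: entry 0 ≤ 0; row 2: 11/2 = 11/2; row 3: 20/3 = 20/3. Minimum is 11/2 at row 2 (w2 leaves); pivot element 2.
Pivot on row 2; the obj-row RHS becomes 0 − (-3)·(11/2) = 33/2.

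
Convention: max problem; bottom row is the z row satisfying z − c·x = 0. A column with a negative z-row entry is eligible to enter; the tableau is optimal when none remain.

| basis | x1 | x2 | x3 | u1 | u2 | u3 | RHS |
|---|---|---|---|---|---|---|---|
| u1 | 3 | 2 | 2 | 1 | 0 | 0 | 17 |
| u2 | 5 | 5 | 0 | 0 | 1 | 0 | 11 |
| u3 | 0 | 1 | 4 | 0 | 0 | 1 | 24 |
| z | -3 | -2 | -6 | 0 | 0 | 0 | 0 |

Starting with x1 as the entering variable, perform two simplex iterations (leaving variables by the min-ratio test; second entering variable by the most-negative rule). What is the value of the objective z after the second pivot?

Ratio test on column x1 — row 1: 17/3 = 17/3; row 2: 11/5 = 11/5; row 3: entry 0 ≤ 0. Minimum is 11/5 at row 2 (u2 leaves); pivot element 5.
Pivot on row 2; the z-row RHS becomes 0 − (-3)·(11/5) = 33/5.
Next entering variable (most negative z-row entry -6): x3.
Ratio test on column x3 — row 1: (52/5)/2 = 26/5; row 2: entry 0 ≤ 0; row 3: 24/4 = 6. Minimum is 26/5 at row 1 (u1 leaves); pivot element 2.
After the second pivot the z-row RHS is 33/5 − (-6)·(26/5) = 189/5.

189/5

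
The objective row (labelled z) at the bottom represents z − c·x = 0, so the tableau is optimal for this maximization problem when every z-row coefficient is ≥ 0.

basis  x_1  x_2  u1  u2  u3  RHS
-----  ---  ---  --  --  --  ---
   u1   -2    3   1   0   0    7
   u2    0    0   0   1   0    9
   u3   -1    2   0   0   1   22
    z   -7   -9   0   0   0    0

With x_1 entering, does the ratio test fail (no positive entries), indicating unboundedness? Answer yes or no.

yes

Every constraint-row entry in column x_1 is ≤ 0, so increasing x_1 is unbounded.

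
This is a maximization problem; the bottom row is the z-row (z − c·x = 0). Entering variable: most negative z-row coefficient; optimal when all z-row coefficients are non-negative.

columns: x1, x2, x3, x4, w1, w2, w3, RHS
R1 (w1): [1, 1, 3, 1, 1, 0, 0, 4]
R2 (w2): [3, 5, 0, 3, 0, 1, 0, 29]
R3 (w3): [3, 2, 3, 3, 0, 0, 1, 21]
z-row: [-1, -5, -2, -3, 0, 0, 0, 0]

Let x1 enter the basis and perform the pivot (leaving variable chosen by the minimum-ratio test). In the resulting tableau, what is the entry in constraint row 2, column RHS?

Ratio test on column x1 — row 1: 4/1 = 4; row 2: 29/3 = 29/3; row 3: 21/3 = 7. Minimum is 4 at row 1 (w1 leaves); pivot element 1.
Divide row 1 by 1; eliminate column x1 from the other rows.
Row 2 update in column RHS: 29 − 3·4 = 17.

17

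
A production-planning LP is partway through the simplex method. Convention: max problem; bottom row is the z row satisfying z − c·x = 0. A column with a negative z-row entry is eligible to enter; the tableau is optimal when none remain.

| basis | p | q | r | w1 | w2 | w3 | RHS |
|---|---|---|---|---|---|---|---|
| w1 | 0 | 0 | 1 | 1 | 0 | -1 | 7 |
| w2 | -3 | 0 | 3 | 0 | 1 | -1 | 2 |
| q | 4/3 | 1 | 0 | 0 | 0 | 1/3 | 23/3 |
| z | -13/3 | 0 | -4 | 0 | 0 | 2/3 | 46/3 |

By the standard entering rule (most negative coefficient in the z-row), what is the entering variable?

Negative z-row entries: p: -13/3, r: -4.
The most negative is -13/3 in column p, so p enters.

p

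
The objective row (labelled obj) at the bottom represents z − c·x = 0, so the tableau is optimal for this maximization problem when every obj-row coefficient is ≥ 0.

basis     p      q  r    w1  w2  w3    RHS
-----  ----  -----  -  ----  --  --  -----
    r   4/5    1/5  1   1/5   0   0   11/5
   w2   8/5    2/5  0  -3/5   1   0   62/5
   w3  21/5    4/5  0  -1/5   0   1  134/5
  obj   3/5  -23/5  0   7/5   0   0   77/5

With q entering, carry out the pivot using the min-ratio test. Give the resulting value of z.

Ratio test on column q — row 1: (11/5)/(1/5) = 11; row 2: (62/5)/(2/5) = 31; row 3: (134/5)/(4/5) = 67/2. Minimum is 11 at row 1 (r leaves); pivot element 1/5.
Pivot on row 1; the obj-row RHS becomes 77/5 − (-23/5)·11 = 66.

66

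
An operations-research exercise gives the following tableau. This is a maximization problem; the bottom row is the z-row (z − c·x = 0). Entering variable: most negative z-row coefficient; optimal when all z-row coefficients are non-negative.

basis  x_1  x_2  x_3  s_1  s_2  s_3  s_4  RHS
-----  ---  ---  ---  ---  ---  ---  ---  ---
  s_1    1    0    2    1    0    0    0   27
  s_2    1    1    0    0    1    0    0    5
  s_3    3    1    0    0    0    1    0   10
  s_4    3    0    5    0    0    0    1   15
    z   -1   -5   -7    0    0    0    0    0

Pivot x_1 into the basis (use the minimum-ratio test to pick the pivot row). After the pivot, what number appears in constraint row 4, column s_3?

Ratio test on column x_1 — row 1: 27/1 = 27; row 2: 5/1 = 5; row 3: 10/3 = 10/3; row 4: 15/3 = 5. Minimum is 10/3 at row 3 (s_3 leaves); pivot element 3.
Divide row 3 by 3; eliminate column x_1 from the other rows.
Row 4 update in column s_3: 0 − 3·(1/3) = -1.

-1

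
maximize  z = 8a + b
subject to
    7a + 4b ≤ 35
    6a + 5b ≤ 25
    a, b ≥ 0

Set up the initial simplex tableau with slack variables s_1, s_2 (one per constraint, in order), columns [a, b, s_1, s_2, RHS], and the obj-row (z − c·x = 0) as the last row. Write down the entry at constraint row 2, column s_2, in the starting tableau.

Slack s_2 belongs to constraint 2; its column is the unit vector e_2, so the entry in row 2 is 1.

1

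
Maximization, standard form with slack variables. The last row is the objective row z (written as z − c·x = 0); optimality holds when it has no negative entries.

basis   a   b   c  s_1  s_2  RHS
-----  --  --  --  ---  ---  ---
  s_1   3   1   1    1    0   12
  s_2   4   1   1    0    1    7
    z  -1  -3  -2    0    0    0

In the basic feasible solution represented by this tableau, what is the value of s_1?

12

s_1 is basic (row 1); its value is the RHS of that row, 12.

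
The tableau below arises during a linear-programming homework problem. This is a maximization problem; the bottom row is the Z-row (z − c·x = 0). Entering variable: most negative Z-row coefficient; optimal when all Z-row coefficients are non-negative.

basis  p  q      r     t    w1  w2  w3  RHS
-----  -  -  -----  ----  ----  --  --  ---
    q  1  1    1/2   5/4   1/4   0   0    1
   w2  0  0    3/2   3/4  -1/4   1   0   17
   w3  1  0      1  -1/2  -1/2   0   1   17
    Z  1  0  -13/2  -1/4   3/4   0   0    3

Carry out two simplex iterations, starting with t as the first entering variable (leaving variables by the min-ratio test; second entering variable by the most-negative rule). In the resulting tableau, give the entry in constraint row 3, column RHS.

Ratio test on column t — row 1: 1/(5/4) = 4/5; row 2: 17/(3/4) = 68/3; row 3: entry -1/2 ≤ 0. Minimum is 4/5 at row 1 (q leaves); pivot element 5/4.
Divide row 1 by 5/4; eliminate column t from the other rows.
Second iteration: most negative Z-row entry is -32/5 in column r, so r enters.
Ratio test on column r — row 1: (4/5)/(2/5) = 2; row 2: (82/5)/(6/5) = 41/3; row 3: (87/5)/(6/5) = 29/2. Minimum is 2 at row 1 (t leaves); pivot element 2/5.
Divide row 1 by 2/5; eliminate column r from the other rows.
After both pivots, the entry at constraint row 3, column RHS is 15.

15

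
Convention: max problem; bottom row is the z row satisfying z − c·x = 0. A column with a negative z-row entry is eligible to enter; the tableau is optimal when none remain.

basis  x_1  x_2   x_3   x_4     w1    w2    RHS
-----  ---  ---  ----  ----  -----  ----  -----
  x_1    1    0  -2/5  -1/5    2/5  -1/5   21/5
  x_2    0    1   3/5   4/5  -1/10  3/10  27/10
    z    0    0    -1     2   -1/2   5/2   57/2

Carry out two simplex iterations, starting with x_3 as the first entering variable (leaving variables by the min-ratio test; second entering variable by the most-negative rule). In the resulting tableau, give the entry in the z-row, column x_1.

2

Ratio test on column x_3 — row 1: entry -2/5 ≤ 0; row 2: (27/10)/(3/5) = 9/2. Minimum is 9/2 at row 2 (x_2 leaves); pivot element 3/5.
Divide row 2 by 3/5; eliminate column x_3 from the other rows.
Second iteration: most negative z-row entry is -2/3 in column w1, so w1 enters.
Ratio test on column w1 — row 1: 6/(1/3) = 18; row 2: entry -1/6 ≤ 0. Minimum is 18 at row 1 (x_1 leaves); pivot element 1/3.
Divide row 1 by 1/3; eliminate column w1 from the other rows.
After both pivots, the entry at the z-row, column x_1 is 2.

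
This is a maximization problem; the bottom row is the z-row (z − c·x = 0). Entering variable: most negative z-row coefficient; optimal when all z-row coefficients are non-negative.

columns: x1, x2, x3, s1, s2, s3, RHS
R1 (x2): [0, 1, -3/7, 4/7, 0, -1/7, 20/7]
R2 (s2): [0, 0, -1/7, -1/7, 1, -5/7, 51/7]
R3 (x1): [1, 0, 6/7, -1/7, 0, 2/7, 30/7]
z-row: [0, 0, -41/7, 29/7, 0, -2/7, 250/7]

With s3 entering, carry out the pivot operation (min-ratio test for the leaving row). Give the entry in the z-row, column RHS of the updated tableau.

40

Ratio test on column s3 — row 1: entry -1/7 ≤ 0; row 2: entry -5/7 ≤ 0; row 3: (30/7)/(2/7) = 15. Minimum is 15 at row 3 (x1 leaves); pivot element 2/7.
Divide row 3 by 2/7; eliminate column s3 from the other rows.
z-row update in column RHS: 250/7 − (-2/7)·15 = 40.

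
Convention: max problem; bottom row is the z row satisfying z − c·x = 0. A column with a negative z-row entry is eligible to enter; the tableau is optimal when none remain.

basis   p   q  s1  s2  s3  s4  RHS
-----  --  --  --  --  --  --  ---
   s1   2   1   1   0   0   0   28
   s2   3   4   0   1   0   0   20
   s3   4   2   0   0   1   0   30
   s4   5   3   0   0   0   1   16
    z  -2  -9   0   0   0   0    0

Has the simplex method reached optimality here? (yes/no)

The z-row has a negative entry -9 in column q, so it is not optimal.

no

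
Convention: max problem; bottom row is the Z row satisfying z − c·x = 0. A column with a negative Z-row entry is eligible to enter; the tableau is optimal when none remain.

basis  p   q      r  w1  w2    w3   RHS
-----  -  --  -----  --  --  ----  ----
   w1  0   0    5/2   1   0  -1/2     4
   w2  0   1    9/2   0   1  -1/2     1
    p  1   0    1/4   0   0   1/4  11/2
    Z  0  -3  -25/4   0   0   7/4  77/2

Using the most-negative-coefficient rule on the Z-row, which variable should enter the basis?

Negative Z-row entries: q: -3, r: -25/4.
The most negative is -25/4 in column r, so r enters.

r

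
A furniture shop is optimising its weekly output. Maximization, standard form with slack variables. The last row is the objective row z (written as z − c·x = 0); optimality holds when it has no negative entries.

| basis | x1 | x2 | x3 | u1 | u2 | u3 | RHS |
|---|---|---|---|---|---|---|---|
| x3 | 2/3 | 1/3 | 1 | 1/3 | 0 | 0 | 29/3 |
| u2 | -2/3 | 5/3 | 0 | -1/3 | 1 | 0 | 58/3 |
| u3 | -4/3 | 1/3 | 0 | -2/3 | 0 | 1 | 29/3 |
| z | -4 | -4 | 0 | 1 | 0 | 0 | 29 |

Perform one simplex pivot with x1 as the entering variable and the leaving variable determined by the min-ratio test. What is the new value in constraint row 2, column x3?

Ratio test on column x1 — row 1: (29/3)/(2/3) = 29/2; row 2: entry -2/3 ≤ 0; row 3: entry -4/3 ≤ 0. Minimum is 29/2 at row 1 (x3 leaves); pivot element 2/3.
Divide row 1 by 2/3; eliminate column x1 from the other rows.
Row 2 update in column x3: 0 − (-2/3)·(3/2) = 1.

1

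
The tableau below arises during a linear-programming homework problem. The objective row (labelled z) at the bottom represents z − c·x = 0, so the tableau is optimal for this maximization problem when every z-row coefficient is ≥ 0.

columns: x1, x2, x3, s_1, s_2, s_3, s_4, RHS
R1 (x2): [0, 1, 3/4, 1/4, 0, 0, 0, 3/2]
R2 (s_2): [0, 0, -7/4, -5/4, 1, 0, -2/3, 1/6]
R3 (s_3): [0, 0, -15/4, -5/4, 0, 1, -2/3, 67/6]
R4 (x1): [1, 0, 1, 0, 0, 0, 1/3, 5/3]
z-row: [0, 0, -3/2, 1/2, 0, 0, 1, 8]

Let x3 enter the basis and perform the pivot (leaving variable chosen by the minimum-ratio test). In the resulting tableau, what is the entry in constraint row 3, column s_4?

Ratio test on column x3 — row 1: (3/2)/(3/4) = 2; row 2: entry -7/4 ≤ 0; row 3: entry -15/4 ≤ 0; row 4: (5/3)/1 = 5/3. Minimum is 5/3 at row 4 (x1 leaves); pivot element 1.
Divide row 4 by 1; eliminate column x3 from the other rows.
Row 3 update in column s_4: -2/3 − (-15/4)·(1/3) = 7/12.

7/12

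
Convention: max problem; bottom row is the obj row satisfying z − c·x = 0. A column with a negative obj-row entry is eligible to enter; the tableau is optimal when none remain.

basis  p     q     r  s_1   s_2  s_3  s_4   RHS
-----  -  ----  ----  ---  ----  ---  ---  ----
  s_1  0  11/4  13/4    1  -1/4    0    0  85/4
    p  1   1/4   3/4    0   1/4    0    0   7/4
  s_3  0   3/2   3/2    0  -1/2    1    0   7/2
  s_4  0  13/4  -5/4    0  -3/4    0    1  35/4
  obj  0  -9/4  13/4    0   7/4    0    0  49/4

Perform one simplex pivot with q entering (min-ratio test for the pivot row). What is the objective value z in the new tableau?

35/2

Ratio test on column q — row 1: (85/4)/(11/4) = 85/11; row 2: (7/4)/(1/4) = 7; row 3: (7/2)/(3/2) = 7/3; row 4: (35/4)/(13/4) = 35/13. Minimum is 7/3 at row 3 (s_3 leaves); pivot element 3/2.
Pivot on row 3; the obj-row RHS becomes 49/4 − (-9/4)·(7/3) = 35/2.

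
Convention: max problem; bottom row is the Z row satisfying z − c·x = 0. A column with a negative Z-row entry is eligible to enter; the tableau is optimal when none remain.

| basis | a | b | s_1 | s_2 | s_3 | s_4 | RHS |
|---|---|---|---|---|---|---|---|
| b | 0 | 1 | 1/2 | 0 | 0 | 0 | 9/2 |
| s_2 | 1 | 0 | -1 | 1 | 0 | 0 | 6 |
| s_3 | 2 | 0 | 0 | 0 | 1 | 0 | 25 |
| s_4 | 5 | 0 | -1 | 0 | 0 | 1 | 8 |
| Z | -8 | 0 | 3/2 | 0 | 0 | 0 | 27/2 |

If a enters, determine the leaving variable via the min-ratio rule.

Column a entries and ratios — b: 0 ≤ 0, skip; s_2: 6/1 = 6; s_3: 25/2 = 25/2; s_4: 8/5 = 8/5.
Smallest ratio is 8/5 in the row of s_4, so s_4 leaves.

s_4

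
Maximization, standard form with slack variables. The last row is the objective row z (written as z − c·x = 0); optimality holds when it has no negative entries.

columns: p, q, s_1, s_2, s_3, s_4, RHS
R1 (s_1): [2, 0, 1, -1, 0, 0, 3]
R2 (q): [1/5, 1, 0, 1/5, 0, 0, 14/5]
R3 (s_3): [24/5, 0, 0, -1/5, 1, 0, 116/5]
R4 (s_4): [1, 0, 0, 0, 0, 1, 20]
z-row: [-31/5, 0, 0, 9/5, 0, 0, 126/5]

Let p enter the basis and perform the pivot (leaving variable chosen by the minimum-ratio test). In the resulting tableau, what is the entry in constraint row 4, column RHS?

37/2

Ratio test on column p — row 1: 3/2 = 3/2; row 2: (14/5)/(1/5) = 14; row 3: (116/5)/(24/5) = 29/6; row 4: 20/1 = 20. Minimum is 3/2 at row 1 (s_1 leaves); pivot element 2.
Divide row 1 by 2; eliminate column p from the other rows.
Row 4 update in column RHS: 20 − 1·(3/2) = 37/2.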